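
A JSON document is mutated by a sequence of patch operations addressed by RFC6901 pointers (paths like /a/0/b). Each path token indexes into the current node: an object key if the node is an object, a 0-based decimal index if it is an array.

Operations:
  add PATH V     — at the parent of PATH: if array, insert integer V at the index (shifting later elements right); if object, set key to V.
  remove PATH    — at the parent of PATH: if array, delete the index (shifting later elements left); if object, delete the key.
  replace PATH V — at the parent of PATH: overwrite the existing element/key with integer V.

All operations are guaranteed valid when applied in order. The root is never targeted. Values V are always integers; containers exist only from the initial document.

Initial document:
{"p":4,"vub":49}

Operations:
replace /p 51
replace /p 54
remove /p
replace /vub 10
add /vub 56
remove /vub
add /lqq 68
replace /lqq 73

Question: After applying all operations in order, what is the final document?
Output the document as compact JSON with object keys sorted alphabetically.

After op 1 (replace /p 51): {"p":51,"vub":49}
After op 2 (replace /p 54): {"p":54,"vub":49}
After op 3 (remove /p): {"vub":49}
After op 4 (replace /vub 10): {"vub":10}
After op 5 (add /vub 56): {"vub":56}
After op 6 (remove /vub): {}
After op 7 (add /lqq 68): {"lqq":68}
After op 8 (replace /lqq 73): {"lqq":73}

Answer: {"lqq":73}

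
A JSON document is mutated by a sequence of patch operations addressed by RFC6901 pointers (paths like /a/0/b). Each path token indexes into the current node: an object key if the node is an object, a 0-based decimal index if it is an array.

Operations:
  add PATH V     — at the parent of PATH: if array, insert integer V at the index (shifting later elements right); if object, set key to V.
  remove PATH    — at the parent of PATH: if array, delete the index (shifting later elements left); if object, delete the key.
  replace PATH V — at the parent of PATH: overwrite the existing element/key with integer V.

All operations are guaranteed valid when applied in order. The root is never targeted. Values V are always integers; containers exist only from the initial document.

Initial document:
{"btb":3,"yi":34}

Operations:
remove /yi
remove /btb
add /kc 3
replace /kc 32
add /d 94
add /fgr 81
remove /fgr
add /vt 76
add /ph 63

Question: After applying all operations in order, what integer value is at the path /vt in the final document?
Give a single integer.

After op 1 (remove /yi): {"btb":3}
After op 2 (remove /btb): {}
After op 3 (add /kc 3): {"kc":3}
After op 4 (replace /kc 32): {"kc":32}
After op 5 (add /d 94): {"d":94,"kc":32}
After op 6 (add /fgr 81): {"d":94,"fgr":81,"kc":32}
After op 7 (remove /fgr): {"d":94,"kc":32}
After op 8 (add /vt 76): {"d":94,"kc":32,"vt":76}
After op 9 (add /ph 63): {"d":94,"kc":32,"ph":63,"vt":76}
Value at /vt: 76

Answer: 76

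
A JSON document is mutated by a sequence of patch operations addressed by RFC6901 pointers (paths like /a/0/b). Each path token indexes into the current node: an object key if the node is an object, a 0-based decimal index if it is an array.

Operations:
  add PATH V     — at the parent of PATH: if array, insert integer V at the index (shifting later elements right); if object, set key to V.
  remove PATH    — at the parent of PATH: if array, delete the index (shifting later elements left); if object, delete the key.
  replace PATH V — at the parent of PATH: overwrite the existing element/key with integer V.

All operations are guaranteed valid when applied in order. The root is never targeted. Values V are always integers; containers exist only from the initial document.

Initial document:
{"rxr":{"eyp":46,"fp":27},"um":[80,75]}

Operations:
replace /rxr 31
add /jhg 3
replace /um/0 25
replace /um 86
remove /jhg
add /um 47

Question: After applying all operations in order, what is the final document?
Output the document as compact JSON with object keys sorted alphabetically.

Answer: {"rxr":31,"um":47}

Derivation:
After op 1 (replace /rxr 31): {"rxr":31,"um":[80,75]}
After op 2 (add /jhg 3): {"jhg":3,"rxr":31,"um":[80,75]}
After op 3 (replace /um/0 25): {"jhg":3,"rxr":31,"um":[25,75]}
After op 4 (replace /um 86): {"jhg":3,"rxr":31,"um":86}
After op 5 (remove /jhg): {"rxr":31,"um":86}
After op 6 (add /um 47): {"rxr":31,"um":47}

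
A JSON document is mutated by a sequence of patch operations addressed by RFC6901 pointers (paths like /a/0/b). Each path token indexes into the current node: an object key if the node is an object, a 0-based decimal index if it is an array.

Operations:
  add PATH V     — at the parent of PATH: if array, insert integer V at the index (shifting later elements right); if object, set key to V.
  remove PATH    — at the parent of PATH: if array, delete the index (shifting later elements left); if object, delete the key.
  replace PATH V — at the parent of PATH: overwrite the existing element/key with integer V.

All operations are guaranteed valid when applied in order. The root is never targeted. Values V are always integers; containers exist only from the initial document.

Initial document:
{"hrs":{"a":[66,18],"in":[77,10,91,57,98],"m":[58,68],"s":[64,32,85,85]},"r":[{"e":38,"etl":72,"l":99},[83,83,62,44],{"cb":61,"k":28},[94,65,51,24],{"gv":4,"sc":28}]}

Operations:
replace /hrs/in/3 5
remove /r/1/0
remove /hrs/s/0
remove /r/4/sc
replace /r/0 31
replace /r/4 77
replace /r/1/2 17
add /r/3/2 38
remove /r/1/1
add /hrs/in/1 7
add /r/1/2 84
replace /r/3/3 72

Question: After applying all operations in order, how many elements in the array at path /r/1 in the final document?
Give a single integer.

Answer: 3

Derivation:
After op 1 (replace /hrs/in/3 5): {"hrs":{"a":[66,18],"in":[77,10,91,5,98],"m":[58,68],"s":[64,32,85,85]},"r":[{"e":38,"etl":72,"l":99},[83,83,62,44],{"cb":61,"k":28},[94,65,51,24],{"gv":4,"sc":28}]}
After op 2 (remove /r/1/0): {"hrs":{"a":[66,18],"in":[77,10,91,5,98],"m":[58,68],"s":[64,32,85,85]},"r":[{"e":38,"etl":72,"l":99},[83,62,44],{"cb":61,"k":28},[94,65,51,24],{"gv":4,"sc":28}]}
After op 3 (remove /hrs/s/0): {"hrs":{"a":[66,18],"in":[77,10,91,5,98],"m":[58,68],"s":[32,85,85]},"r":[{"e":38,"etl":72,"l":99},[83,62,44],{"cb":61,"k":28},[94,65,51,24],{"gv":4,"sc":28}]}
After op 4 (remove /r/4/sc): {"hrs":{"a":[66,18],"in":[77,10,91,5,98],"m":[58,68],"s":[32,85,85]},"r":[{"e":38,"etl":72,"l":99},[83,62,44],{"cb":61,"k":28},[94,65,51,24],{"gv":4}]}
After op 5 (replace /r/0 31): {"hrs":{"a":[66,18],"in":[77,10,91,5,98],"m":[58,68],"s":[32,85,85]},"r":[31,[83,62,44],{"cb":61,"k":28},[94,65,51,24],{"gv":4}]}
After op 6 (replace /r/4 77): {"hrs":{"a":[66,18],"in":[77,10,91,5,98],"m":[58,68],"s":[32,85,85]},"r":[31,[83,62,44],{"cb":61,"k":28},[94,65,51,24],77]}
After op 7 (replace /r/1/2 17): {"hrs":{"a":[66,18],"in":[77,10,91,5,98],"m":[58,68],"s":[32,85,85]},"r":[31,[83,62,17],{"cb":61,"k":28},[94,65,51,24],77]}
After op 8 (add /r/3/2 38): {"hrs":{"a":[66,18],"in":[77,10,91,5,98],"m":[58,68],"s":[32,85,85]},"r":[31,[83,62,17],{"cb":61,"k":28},[94,65,38,51,24],77]}
After op 9 (remove /r/1/1): {"hrs":{"a":[66,18],"in":[77,10,91,5,98],"m":[58,68],"s":[32,85,85]},"r":[31,[83,17],{"cb":61,"k":28},[94,65,38,51,24],77]}
After op 10 (add /hrs/in/1 7): {"hrs":{"a":[66,18],"in":[77,7,10,91,5,98],"m":[58,68],"s":[32,85,85]},"r":[31,[83,17],{"cb":61,"k":28},[94,65,38,51,24],77]}
After op 11 (add /r/1/2 84): {"hrs":{"a":[66,18],"in":[77,7,10,91,5,98],"m":[58,68],"s":[32,85,85]},"r":[31,[83,17,84],{"cb":61,"k":28},[94,65,38,51,24],77]}
After op 12 (replace /r/3/3 72): {"hrs":{"a":[66,18],"in":[77,7,10,91,5,98],"m":[58,68],"s":[32,85,85]},"r":[31,[83,17,84],{"cb":61,"k":28},[94,65,38,72,24],77]}
Size at path /r/1: 3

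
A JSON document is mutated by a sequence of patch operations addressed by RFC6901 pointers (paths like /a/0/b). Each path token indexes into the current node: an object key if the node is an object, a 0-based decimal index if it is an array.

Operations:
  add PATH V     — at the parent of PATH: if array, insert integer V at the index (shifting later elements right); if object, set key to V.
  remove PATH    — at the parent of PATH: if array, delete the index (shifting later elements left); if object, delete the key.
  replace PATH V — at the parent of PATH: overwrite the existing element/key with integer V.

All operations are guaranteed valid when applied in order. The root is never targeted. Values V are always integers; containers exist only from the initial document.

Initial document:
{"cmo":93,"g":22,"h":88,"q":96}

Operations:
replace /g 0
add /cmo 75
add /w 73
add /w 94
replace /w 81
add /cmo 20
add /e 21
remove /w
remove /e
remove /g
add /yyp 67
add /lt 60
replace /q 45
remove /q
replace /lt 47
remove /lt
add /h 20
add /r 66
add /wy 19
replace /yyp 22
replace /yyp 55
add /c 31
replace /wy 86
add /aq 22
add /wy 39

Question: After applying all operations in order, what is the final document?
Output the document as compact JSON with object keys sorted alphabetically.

Answer: {"aq":22,"c":31,"cmo":20,"h":20,"r":66,"wy":39,"yyp":55}

Derivation:
After op 1 (replace /g 0): {"cmo":93,"g":0,"h":88,"q":96}
After op 2 (add /cmo 75): {"cmo":75,"g":0,"h":88,"q":96}
After op 3 (add /w 73): {"cmo":75,"g":0,"h":88,"q":96,"w":73}
After op 4 (add /w 94): {"cmo":75,"g":0,"h":88,"q":96,"w":94}
After op 5 (replace /w 81): {"cmo":75,"g":0,"h":88,"q":96,"w":81}
After op 6 (add /cmo 20): {"cmo":20,"g":0,"h":88,"q":96,"w":81}
After op 7 (add /e 21): {"cmo":20,"e":21,"g":0,"h":88,"q":96,"w":81}
After op 8 (remove /w): {"cmo":20,"e":21,"g":0,"h":88,"q":96}
After op 9 (remove /e): {"cmo":20,"g":0,"h":88,"q":96}
After op 10 (remove /g): {"cmo":20,"h":88,"q":96}
After op 11 (add /yyp 67): {"cmo":20,"h":88,"q":96,"yyp":67}
After op 12 (add /lt 60): {"cmo":20,"h":88,"lt":60,"q":96,"yyp":67}
After op 13 (replace /q 45): {"cmo":20,"h":88,"lt":60,"q":45,"yyp":67}
After op 14 (remove /q): {"cmo":20,"h":88,"lt":60,"yyp":67}
After op 15 (replace /lt 47): {"cmo":20,"h":88,"lt":47,"yyp":67}
After op 16 (remove /lt): {"cmo":20,"h":88,"yyp":67}
After op 17 (add /h 20): {"cmo":20,"h":20,"yyp":67}
After op 18 (add /r 66): {"cmo":20,"h":20,"r":66,"yyp":67}
After op 19 (add /wy 19): {"cmo":20,"h":20,"r":66,"wy":19,"yyp":67}
After op 20 (replace /yyp 22): {"cmo":20,"h":20,"r":66,"wy":19,"yyp":22}
After op 21 (replace /yyp 55): {"cmo":20,"h":20,"r":66,"wy":19,"yyp":55}
After op 22 (add /c 31): {"c":31,"cmo":20,"h":20,"r":66,"wy":19,"yyp":55}
After op 23 (replace /wy 86): {"c":31,"cmo":20,"h":20,"r":66,"wy":86,"yyp":55}
After op 24 (add /aq 22): {"aq":22,"c":31,"cmo":20,"h":20,"r":66,"wy":86,"yyp":55}
After op 25 (add /wy 39): {"aq":22,"c":31,"cmo":20,"h":20,"r":66,"wy":39,"yyp":55}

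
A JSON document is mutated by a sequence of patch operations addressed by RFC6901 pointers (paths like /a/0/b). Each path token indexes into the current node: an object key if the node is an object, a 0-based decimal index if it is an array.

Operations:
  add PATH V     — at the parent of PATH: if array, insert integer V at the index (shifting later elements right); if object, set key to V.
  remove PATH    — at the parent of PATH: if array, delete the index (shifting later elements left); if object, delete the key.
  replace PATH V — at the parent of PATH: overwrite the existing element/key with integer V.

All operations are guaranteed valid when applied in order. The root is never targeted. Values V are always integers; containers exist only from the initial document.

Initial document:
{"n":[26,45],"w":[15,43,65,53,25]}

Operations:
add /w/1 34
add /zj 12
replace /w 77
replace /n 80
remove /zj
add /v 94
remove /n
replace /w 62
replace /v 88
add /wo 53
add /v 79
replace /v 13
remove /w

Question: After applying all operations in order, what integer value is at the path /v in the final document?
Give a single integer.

After op 1 (add /w/1 34): {"n":[26,45],"w":[15,34,43,65,53,25]}
After op 2 (add /zj 12): {"n":[26,45],"w":[15,34,43,65,53,25],"zj":12}
After op 3 (replace /w 77): {"n":[26,45],"w":77,"zj":12}
After op 4 (replace /n 80): {"n":80,"w":77,"zj":12}
After op 5 (remove /zj): {"n":80,"w":77}
After op 6 (add /v 94): {"n":80,"v":94,"w":77}
After op 7 (remove /n): {"v":94,"w":77}
After op 8 (replace /w 62): {"v":94,"w":62}
After op 9 (replace /v 88): {"v":88,"w":62}
After op 10 (add /wo 53): {"v":88,"w":62,"wo":53}
After op 11 (add /v 79): {"v":79,"w":62,"wo":53}
After op 12 (replace /v 13): {"v":13,"w":62,"wo":53}
After op 13 (remove /w): {"v":13,"wo":53}
Value at /v: 13

Answer: 13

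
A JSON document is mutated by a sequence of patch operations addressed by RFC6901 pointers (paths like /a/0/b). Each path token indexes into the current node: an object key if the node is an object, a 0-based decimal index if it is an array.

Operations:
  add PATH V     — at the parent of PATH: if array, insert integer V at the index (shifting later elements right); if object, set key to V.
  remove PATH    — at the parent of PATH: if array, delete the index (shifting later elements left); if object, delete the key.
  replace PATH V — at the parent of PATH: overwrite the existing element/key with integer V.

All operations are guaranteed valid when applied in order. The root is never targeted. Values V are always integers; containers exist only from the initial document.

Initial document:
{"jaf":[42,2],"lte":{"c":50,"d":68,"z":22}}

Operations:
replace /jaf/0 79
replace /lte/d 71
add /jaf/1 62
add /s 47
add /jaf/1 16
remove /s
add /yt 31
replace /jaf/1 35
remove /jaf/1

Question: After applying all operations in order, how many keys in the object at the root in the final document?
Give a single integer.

After op 1 (replace /jaf/0 79): {"jaf":[79,2],"lte":{"c":50,"d":68,"z":22}}
After op 2 (replace /lte/d 71): {"jaf":[79,2],"lte":{"c":50,"d":71,"z":22}}
After op 3 (add /jaf/1 62): {"jaf":[79,62,2],"lte":{"c":50,"d":71,"z":22}}
After op 4 (add /s 47): {"jaf":[79,62,2],"lte":{"c":50,"d":71,"z":22},"s":47}
After op 5 (add /jaf/1 16): {"jaf":[79,16,62,2],"lte":{"c":50,"d":71,"z":22},"s":47}
After op 6 (remove /s): {"jaf":[79,16,62,2],"lte":{"c":50,"d":71,"z":22}}
After op 7 (add /yt 31): {"jaf":[79,16,62,2],"lte":{"c":50,"d":71,"z":22},"yt":31}
After op 8 (replace /jaf/1 35): {"jaf":[79,35,62,2],"lte":{"c":50,"d":71,"z":22},"yt":31}
After op 9 (remove /jaf/1): {"jaf":[79,62,2],"lte":{"c":50,"d":71,"z":22},"yt":31}
Size at the root: 3

Answer: 3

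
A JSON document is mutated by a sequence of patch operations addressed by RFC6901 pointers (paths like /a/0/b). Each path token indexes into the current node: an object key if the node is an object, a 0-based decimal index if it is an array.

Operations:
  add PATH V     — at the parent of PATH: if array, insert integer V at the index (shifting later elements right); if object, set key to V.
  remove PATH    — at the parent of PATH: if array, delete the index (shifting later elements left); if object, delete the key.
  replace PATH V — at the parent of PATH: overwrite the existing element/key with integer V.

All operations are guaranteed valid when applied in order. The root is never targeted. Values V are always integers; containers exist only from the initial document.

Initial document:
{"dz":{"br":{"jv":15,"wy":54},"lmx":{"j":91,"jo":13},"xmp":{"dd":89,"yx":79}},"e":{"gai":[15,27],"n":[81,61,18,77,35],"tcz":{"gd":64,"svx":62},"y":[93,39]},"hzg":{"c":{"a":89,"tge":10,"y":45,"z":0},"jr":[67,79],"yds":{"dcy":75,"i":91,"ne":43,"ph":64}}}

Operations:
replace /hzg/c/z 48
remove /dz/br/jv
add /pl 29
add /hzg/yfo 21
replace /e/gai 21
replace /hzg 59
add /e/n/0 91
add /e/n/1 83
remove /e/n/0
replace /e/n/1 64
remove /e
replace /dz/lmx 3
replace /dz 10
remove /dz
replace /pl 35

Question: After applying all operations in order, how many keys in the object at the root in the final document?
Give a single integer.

After op 1 (replace /hzg/c/z 48): {"dz":{"br":{"jv":15,"wy":54},"lmx":{"j":91,"jo":13},"xmp":{"dd":89,"yx":79}},"e":{"gai":[15,27],"n":[81,61,18,77,35],"tcz":{"gd":64,"svx":62},"y":[93,39]},"hzg":{"c":{"a":89,"tge":10,"y":45,"z":48},"jr":[67,79],"yds":{"dcy":75,"i":91,"ne":43,"ph":64}}}
After op 2 (remove /dz/br/jv): {"dz":{"br":{"wy":54},"lmx":{"j":91,"jo":13},"xmp":{"dd":89,"yx":79}},"e":{"gai":[15,27],"n":[81,61,18,77,35],"tcz":{"gd":64,"svx":62},"y":[93,39]},"hzg":{"c":{"a":89,"tge":10,"y":45,"z":48},"jr":[67,79],"yds":{"dcy":75,"i":91,"ne":43,"ph":64}}}
After op 3 (add /pl 29): {"dz":{"br":{"wy":54},"lmx":{"j":91,"jo":13},"xmp":{"dd":89,"yx":79}},"e":{"gai":[15,27],"n":[81,61,18,77,35],"tcz":{"gd":64,"svx":62},"y":[93,39]},"hzg":{"c":{"a":89,"tge":10,"y":45,"z":48},"jr":[67,79],"yds":{"dcy":75,"i":91,"ne":43,"ph":64}},"pl":29}
After op 4 (add /hzg/yfo 21): {"dz":{"br":{"wy":54},"lmx":{"j":91,"jo":13},"xmp":{"dd":89,"yx":79}},"e":{"gai":[15,27],"n":[81,61,18,77,35],"tcz":{"gd":64,"svx":62},"y":[93,39]},"hzg":{"c":{"a":89,"tge":10,"y":45,"z":48},"jr":[67,79],"yds":{"dcy":75,"i":91,"ne":43,"ph":64},"yfo":21},"pl":29}
After op 5 (replace /e/gai 21): {"dz":{"br":{"wy":54},"lmx":{"j":91,"jo":13},"xmp":{"dd":89,"yx":79}},"e":{"gai":21,"n":[81,61,18,77,35],"tcz":{"gd":64,"svx":62},"y":[93,39]},"hzg":{"c":{"a":89,"tge":10,"y":45,"z":48},"jr":[67,79],"yds":{"dcy":75,"i":91,"ne":43,"ph":64},"yfo":21},"pl":29}
After op 6 (replace /hzg 59): {"dz":{"br":{"wy":54},"lmx":{"j":91,"jo":13},"xmp":{"dd":89,"yx":79}},"e":{"gai":21,"n":[81,61,18,77,35],"tcz":{"gd":64,"svx":62},"y":[93,39]},"hzg":59,"pl":29}
After op 7 (add /e/n/0 91): {"dz":{"br":{"wy":54},"lmx":{"j":91,"jo":13},"xmp":{"dd":89,"yx":79}},"e":{"gai":21,"n":[91,81,61,18,77,35],"tcz":{"gd":64,"svx":62},"y":[93,39]},"hzg":59,"pl":29}
After op 8 (add /e/n/1 83): {"dz":{"br":{"wy":54},"lmx":{"j":91,"jo":13},"xmp":{"dd":89,"yx":79}},"e":{"gai":21,"n":[91,83,81,61,18,77,35],"tcz":{"gd":64,"svx":62},"y":[93,39]},"hzg":59,"pl":29}
After op 9 (remove /e/n/0): {"dz":{"br":{"wy":54},"lmx":{"j":91,"jo":13},"xmp":{"dd":89,"yx":79}},"e":{"gai":21,"n":[83,81,61,18,77,35],"tcz":{"gd":64,"svx":62},"y":[93,39]},"hzg":59,"pl":29}
After op 10 (replace /e/n/1 64): {"dz":{"br":{"wy":54},"lmx":{"j":91,"jo":13},"xmp":{"dd":89,"yx":79}},"e":{"gai":21,"n":[83,64,61,18,77,35],"tcz":{"gd":64,"svx":62},"y":[93,39]},"hzg":59,"pl":29}
After op 11 (remove /e): {"dz":{"br":{"wy":54},"lmx":{"j":91,"jo":13},"xmp":{"dd":89,"yx":79}},"hzg":59,"pl":29}
After op 12 (replace /dz/lmx 3): {"dz":{"br":{"wy":54},"lmx":3,"xmp":{"dd":89,"yx":79}},"hzg":59,"pl":29}
After op 13 (replace /dz 10): {"dz":10,"hzg":59,"pl":29}
After op 14 (remove /dz): {"hzg":59,"pl":29}
After op 15 (replace /pl 35): {"hzg":59,"pl":35}
Size at the root: 2

Answer: 2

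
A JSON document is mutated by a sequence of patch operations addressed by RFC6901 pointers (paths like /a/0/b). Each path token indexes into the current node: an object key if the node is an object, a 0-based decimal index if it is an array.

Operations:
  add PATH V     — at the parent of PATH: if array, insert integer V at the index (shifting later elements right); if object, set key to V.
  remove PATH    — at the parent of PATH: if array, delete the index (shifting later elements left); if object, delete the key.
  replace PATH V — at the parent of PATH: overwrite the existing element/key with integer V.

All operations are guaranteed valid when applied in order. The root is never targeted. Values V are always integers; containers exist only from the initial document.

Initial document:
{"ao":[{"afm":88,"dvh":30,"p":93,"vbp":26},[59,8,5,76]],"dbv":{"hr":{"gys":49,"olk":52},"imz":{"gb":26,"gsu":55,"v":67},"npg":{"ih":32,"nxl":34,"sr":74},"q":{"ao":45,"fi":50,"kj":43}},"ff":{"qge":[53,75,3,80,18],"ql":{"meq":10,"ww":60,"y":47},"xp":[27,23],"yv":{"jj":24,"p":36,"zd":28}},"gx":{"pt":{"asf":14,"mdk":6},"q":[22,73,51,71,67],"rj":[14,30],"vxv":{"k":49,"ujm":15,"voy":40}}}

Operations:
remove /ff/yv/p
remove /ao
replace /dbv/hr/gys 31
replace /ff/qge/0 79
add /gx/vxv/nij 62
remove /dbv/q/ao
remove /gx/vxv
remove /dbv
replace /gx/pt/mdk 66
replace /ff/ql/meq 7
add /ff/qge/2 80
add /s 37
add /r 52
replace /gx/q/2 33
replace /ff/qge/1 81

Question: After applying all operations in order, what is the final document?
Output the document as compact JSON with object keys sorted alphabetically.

After op 1 (remove /ff/yv/p): {"ao":[{"afm":88,"dvh":30,"p":93,"vbp":26},[59,8,5,76]],"dbv":{"hr":{"gys":49,"olk":52},"imz":{"gb":26,"gsu":55,"v":67},"npg":{"ih":32,"nxl":34,"sr":74},"q":{"ao":45,"fi":50,"kj":43}},"ff":{"qge":[53,75,3,80,18],"ql":{"meq":10,"ww":60,"y":47},"xp":[27,23],"yv":{"jj":24,"zd":28}},"gx":{"pt":{"asf":14,"mdk":6},"q":[22,73,51,71,67],"rj":[14,30],"vxv":{"k":49,"ujm":15,"voy":40}}}
After op 2 (remove /ao): {"dbv":{"hr":{"gys":49,"olk":52},"imz":{"gb":26,"gsu":55,"v":67},"npg":{"ih":32,"nxl":34,"sr":74},"q":{"ao":45,"fi":50,"kj":43}},"ff":{"qge":[53,75,3,80,18],"ql":{"meq":10,"ww":60,"y":47},"xp":[27,23],"yv":{"jj":24,"zd":28}},"gx":{"pt":{"asf":14,"mdk":6},"q":[22,73,51,71,67],"rj":[14,30],"vxv":{"k":49,"ujm":15,"voy":40}}}
After op 3 (replace /dbv/hr/gys 31): {"dbv":{"hr":{"gys":31,"olk":52},"imz":{"gb":26,"gsu":55,"v":67},"npg":{"ih":32,"nxl":34,"sr":74},"q":{"ao":45,"fi":50,"kj":43}},"ff":{"qge":[53,75,3,80,18],"ql":{"meq":10,"ww":60,"y":47},"xp":[27,23],"yv":{"jj":24,"zd":28}},"gx":{"pt":{"asf":14,"mdk":6},"q":[22,73,51,71,67],"rj":[14,30],"vxv":{"k":49,"ujm":15,"voy":40}}}
After op 4 (replace /ff/qge/0 79): {"dbv":{"hr":{"gys":31,"olk":52},"imz":{"gb":26,"gsu":55,"v":67},"npg":{"ih":32,"nxl":34,"sr":74},"q":{"ao":45,"fi":50,"kj":43}},"ff":{"qge":[79,75,3,80,18],"ql":{"meq":10,"ww":60,"y":47},"xp":[27,23],"yv":{"jj":24,"zd":28}},"gx":{"pt":{"asf":14,"mdk":6},"q":[22,73,51,71,67],"rj":[14,30],"vxv":{"k":49,"ujm":15,"voy":40}}}
After op 5 (add /gx/vxv/nij 62): {"dbv":{"hr":{"gys":31,"olk":52},"imz":{"gb":26,"gsu":55,"v":67},"npg":{"ih":32,"nxl":34,"sr":74},"q":{"ao":45,"fi":50,"kj":43}},"ff":{"qge":[79,75,3,80,18],"ql":{"meq":10,"ww":60,"y":47},"xp":[27,23],"yv":{"jj":24,"zd":28}},"gx":{"pt":{"asf":14,"mdk":6},"q":[22,73,51,71,67],"rj":[14,30],"vxv":{"k":49,"nij":62,"ujm":15,"voy":40}}}
After op 6 (remove /dbv/q/ao): {"dbv":{"hr":{"gys":31,"olk":52},"imz":{"gb":26,"gsu":55,"v":67},"npg":{"ih":32,"nxl":34,"sr":74},"q":{"fi":50,"kj":43}},"ff":{"qge":[79,75,3,80,18],"ql":{"meq":10,"ww":60,"y":47},"xp":[27,23],"yv":{"jj":24,"zd":28}},"gx":{"pt":{"asf":14,"mdk":6},"q":[22,73,51,71,67],"rj":[14,30],"vxv":{"k":49,"nij":62,"ujm":15,"voy":40}}}
After op 7 (remove /gx/vxv): {"dbv":{"hr":{"gys":31,"olk":52},"imz":{"gb":26,"gsu":55,"v":67},"npg":{"ih":32,"nxl":34,"sr":74},"q":{"fi":50,"kj":43}},"ff":{"qge":[79,75,3,80,18],"ql":{"meq":10,"ww":60,"y":47},"xp":[27,23],"yv":{"jj":24,"zd":28}},"gx":{"pt":{"asf":14,"mdk":6},"q":[22,73,51,71,67],"rj":[14,30]}}
After op 8 (remove /dbv): {"ff":{"qge":[79,75,3,80,18],"ql":{"meq":10,"ww":60,"y":47},"xp":[27,23],"yv":{"jj":24,"zd":28}},"gx":{"pt":{"asf":14,"mdk":6},"q":[22,73,51,71,67],"rj":[14,30]}}
After op 9 (replace /gx/pt/mdk 66): {"ff":{"qge":[79,75,3,80,18],"ql":{"meq":10,"ww":60,"y":47},"xp":[27,23],"yv":{"jj":24,"zd":28}},"gx":{"pt":{"asf":14,"mdk":66},"q":[22,73,51,71,67],"rj":[14,30]}}
After op 10 (replace /ff/ql/meq 7): {"ff":{"qge":[79,75,3,80,18],"ql":{"meq":7,"ww":60,"y":47},"xp":[27,23],"yv":{"jj":24,"zd":28}},"gx":{"pt":{"asf":14,"mdk":66},"q":[22,73,51,71,67],"rj":[14,30]}}
After op 11 (add /ff/qge/2 80): {"ff":{"qge":[79,75,80,3,80,18],"ql":{"meq":7,"ww":60,"y":47},"xp":[27,23],"yv":{"jj":24,"zd":28}},"gx":{"pt":{"asf":14,"mdk":66},"q":[22,73,51,71,67],"rj":[14,30]}}
After op 12 (add /s 37): {"ff":{"qge":[79,75,80,3,80,18],"ql":{"meq":7,"ww":60,"y":47},"xp":[27,23],"yv":{"jj":24,"zd":28}},"gx":{"pt":{"asf":14,"mdk":66},"q":[22,73,51,71,67],"rj":[14,30]},"s":37}
After op 13 (add /r 52): {"ff":{"qge":[79,75,80,3,80,18],"ql":{"meq":7,"ww":60,"y":47},"xp":[27,23],"yv":{"jj":24,"zd":28}},"gx":{"pt":{"asf":14,"mdk":66},"q":[22,73,51,71,67],"rj":[14,30]},"r":52,"s":37}
After op 14 (replace /gx/q/2 33): {"ff":{"qge":[79,75,80,3,80,18],"ql":{"meq":7,"ww":60,"y":47},"xp":[27,23],"yv":{"jj":24,"zd":28}},"gx":{"pt":{"asf":14,"mdk":66},"q":[22,73,33,71,67],"rj":[14,30]},"r":52,"s":37}
After op 15 (replace /ff/qge/1 81): {"ff":{"qge":[79,81,80,3,80,18],"ql":{"meq":7,"ww":60,"y":47},"xp":[27,23],"yv":{"jj":24,"zd":28}},"gx":{"pt":{"asf":14,"mdk":66},"q":[22,73,33,71,67],"rj":[14,30]},"r":52,"s":37}

Answer: {"ff":{"qge":[79,81,80,3,80,18],"ql":{"meq":7,"ww":60,"y":47},"xp":[27,23],"yv":{"jj":24,"zd":28}},"gx":{"pt":{"asf":14,"mdk":66},"q":[22,73,33,71,67],"rj":[14,30]},"r":52,"s":37}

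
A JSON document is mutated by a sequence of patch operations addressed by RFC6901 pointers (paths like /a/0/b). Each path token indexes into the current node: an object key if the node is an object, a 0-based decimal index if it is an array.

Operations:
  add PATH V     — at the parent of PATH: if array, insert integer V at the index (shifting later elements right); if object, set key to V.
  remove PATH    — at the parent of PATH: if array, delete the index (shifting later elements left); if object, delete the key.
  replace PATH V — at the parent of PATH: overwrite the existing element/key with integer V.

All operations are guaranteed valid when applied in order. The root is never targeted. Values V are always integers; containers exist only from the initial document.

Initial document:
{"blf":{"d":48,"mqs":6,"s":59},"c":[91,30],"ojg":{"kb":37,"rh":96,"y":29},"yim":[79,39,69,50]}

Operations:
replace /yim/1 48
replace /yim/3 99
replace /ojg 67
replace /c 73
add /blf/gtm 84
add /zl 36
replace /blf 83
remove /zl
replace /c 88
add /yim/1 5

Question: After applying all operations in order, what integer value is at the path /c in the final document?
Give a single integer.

Answer: 88

Derivation:
After op 1 (replace /yim/1 48): {"blf":{"d":48,"mqs":6,"s":59},"c":[91,30],"ojg":{"kb":37,"rh":96,"y":29},"yim":[79,48,69,50]}
After op 2 (replace /yim/3 99): {"blf":{"d":48,"mqs":6,"s":59},"c":[91,30],"ojg":{"kb":37,"rh":96,"y":29},"yim":[79,48,69,99]}
After op 3 (replace /ojg 67): {"blf":{"d":48,"mqs":6,"s":59},"c":[91,30],"ojg":67,"yim":[79,48,69,99]}
After op 4 (replace /c 73): {"blf":{"d":48,"mqs":6,"s":59},"c":73,"ojg":67,"yim":[79,48,69,99]}
After op 5 (add /blf/gtm 84): {"blf":{"d":48,"gtm":84,"mqs":6,"s":59},"c":73,"ojg":67,"yim":[79,48,69,99]}
After op 6 (add /zl 36): {"blf":{"d":48,"gtm":84,"mqs":6,"s":59},"c":73,"ojg":67,"yim":[79,48,69,99],"zl":36}
After op 7 (replace /blf 83): {"blf":83,"c":73,"ojg":67,"yim":[79,48,69,99],"zl":36}
After op 8 (remove /zl): {"blf":83,"c":73,"ojg":67,"yim":[79,48,69,99]}
After op 9 (replace /c 88): {"blf":83,"c":88,"ojg":67,"yim":[79,48,69,99]}
After op 10 (add /yim/1 5): {"blf":83,"c":88,"ojg":67,"yim":[79,5,48,69,99]}
Value at /c: 88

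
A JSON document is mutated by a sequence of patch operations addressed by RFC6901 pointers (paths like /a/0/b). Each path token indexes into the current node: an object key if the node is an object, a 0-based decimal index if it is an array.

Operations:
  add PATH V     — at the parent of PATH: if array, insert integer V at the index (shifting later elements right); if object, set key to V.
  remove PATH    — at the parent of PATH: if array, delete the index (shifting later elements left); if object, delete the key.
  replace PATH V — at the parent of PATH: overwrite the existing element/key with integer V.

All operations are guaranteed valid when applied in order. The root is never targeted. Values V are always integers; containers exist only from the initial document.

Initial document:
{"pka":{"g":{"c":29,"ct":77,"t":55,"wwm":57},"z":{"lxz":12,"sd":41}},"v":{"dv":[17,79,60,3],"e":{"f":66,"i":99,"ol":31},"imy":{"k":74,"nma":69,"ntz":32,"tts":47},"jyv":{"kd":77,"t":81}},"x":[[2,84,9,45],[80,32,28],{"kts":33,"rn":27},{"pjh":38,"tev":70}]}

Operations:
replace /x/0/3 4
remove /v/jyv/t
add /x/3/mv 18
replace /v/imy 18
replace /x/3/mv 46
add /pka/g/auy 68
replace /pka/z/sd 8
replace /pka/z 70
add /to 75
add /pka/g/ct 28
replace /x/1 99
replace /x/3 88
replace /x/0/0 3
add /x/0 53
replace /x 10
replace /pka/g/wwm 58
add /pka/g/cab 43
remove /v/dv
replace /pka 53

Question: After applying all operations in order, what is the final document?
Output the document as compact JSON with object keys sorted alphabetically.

After op 1 (replace /x/0/3 4): {"pka":{"g":{"c":29,"ct":77,"t":55,"wwm":57},"z":{"lxz":12,"sd":41}},"v":{"dv":[17,79,60,3],"e":{"f":66,"i":99,"ol":31},"imy":{"k":74,"nma":69,"ntz":32,"tts":47},"jyv":{"kd":77,"t":81}},"x":[[2,84,9,4],[80,32,28],{"kts":33,"rn":27},{"pjh":38,"tev":70}]}
After op 2 (remove /v/jyv/t): {"pka":{"g":{"c":29,"ct":77,"t":55,"wwm":57},"z":{"lxz":12,"sd":41}},"v":{"dv":[17,79,60,3],"e":{"f":66,"i":99,"ol":31},"imy":{"k":74,"nma":69,"ntz":32,"tts":47},"jyv":{"kd":77}},"x":[[2,84,9,4],[80,32,28],{"kts":33,"rn":27},{"pjh":38,"tev":70}]}
After op 3 (add /x/3/mv 18): {"pka":{"g":{"c":29,"ct":77,"t":55,"wwm":57},"z":{"lxz":12,"sd":41}},"v":{"dv":[17,79,60,3],"e":{"f":66,"i":99,"ol":31},"imy":{"k":74,"nma":69,"ntz":32,"tts":47},"jyv":{"kd":77}},"x":[[2,84,9,4],[80,32,28],{"kts":33,"rn":27},{"mv":18,"pjh":38,"tev":70}]}
After op 4 (replace /v/imy 18): {"pka":{"g":{"c":29,"ct":77,"t":55,"wwm":57},"z":{"lxz":12,"sd":41}},"v":{"dv":[17,79,60,3],"e":{"f":66,"i":99,"ol":31},"imy":18,"jyv":{"kd":77}},"x":[[2,84,9,4],[80,32,28],{"kts":33,"rn":27},{"mv":18,"pjh":38,"tev":70}]}
After op 5 (replace /x/3/mv 46): {"pka":{"g":{"c":29,"ct":77,"t":55,"wwm":57},"z":{"lxz":12,"sd":41}},"v":{"dv":[17,79,60,3],"e":{"f":66,"i":99,"ol":31},"imy":18,"jyv":{"kd":77}},"x":[[2,84,9,4],[80,32,28],{"kts":33,"rn":27},{"mv":46,"pjh":38,"tev":70}]}
After op 6 (add /pka/g/auy 68): {"pka":{"g":{"auy":68,"c":29,"ct":77,"t":55,"wwm":57},"z":{"lxz":12,"sd":41}},"v":{"dv":[17,79,60,3],"e":{"f":66,"i":99,"ol":31},"imy":18,"jyv":{"kd":77}},"x":[[2,84,9,4],[80,32,28],{"kts":33,"rn":27},{"mv":46,"pjh":38,"tev":70}]}
After op 7 (replace /pka/z/sd 8): {"pka":{"g":{"auy":68,"c":29,"ct":77,"t":55,"wwm":57},"z":{"lxz":12,"sd":8}},"v":{"dv":[17,79,60,3],"e":{"f":66,"i":99,"ol":31},"imy":18,"jyv":{"kd":77}},"x":[[2,84,9,4],[80,32,28],{"kts":33,"rn":27},{"mv":46,"pjh":38,"tev":70}]}
After op 8 (replace /pka/z 70): {"pka":{"g":{"auy":68,"c":29,"ct":77,"t":55,"wwm":57},"z":70},"v":{"dv":[17,79,60,3],"e":{"f":66,"i":99,"ol":31},"imy":18,"jyv":{"kd":77}},"x":[[2,84,9,4],[80,32,28],{"kts":33,"rn":27},{"mv":46,"pjh":38,"tev":70}]}
After op 9 (add /to 75): {"pka":{"g":{"auy":68,"c":29,"ct":77,"t":55,"wwm":57},"z":70},"to":75,"v":{"dv":[17,79,60,3],"e":{"f":66,"i":99,"ol":31},"imy":18,"jyv":{"kd":77}},"x":[[2,84,9,4],[80,32,28],{"kts":33,"rn":27},{"mv":46,"pjh":38,"tev":70}]}
After op 10 (add /pka/g/ct 28): {"pka":{"g":{"auy":68,"c":29,"ct":28,"t":55,"wwm":57},"z":70},"to":75,"v":{"dv":[17,79,60,3],"e":{"f":66,"i":99,"ol":31},"imy":18,"jyv":{"kd":77}},"x":[[2,84,9,4],[80,32,28],{"kts":33,"rn":27},{"mv":46,"pjh":38,"tev":70}]}
After op 11 (replace /x/1 99): {"pka":{"g":{"auy":68,"c":29,"ct":28,"t":55,"wwm":57},"z":70},"to":75,"v":{"dv":[17,79,60,3],"e":{"f":66,"i":99,"ol":31},"imy":18,"jyv":{"kd":77}},"x":[[2,84,9,4],99,{"kts":33,"rn":27},{"mv":46,"pjh":38,"tev":70}]}
After op 12 (replace /x/3 88): {"pka":{"g":{"auy":68,"c":29,"ct":28,"t":55,"wwm":57},"z":70},"to":75,"v":{"dv":[17,79,60,3],"e":{"f":66,"i":99,"ol":31},"imy":18,"jyv":{"kd":77}},"x":[[2,84,9,4],99,{"kts":33,"rn":27},88]}
After op 13 (replace /x/0/0 3): {"pka":{"g":{"auy":68,"c":29,"ct":28,"t":55,"wwm":57},"z":70},"to":75,"v":{"dv":[17,79,60,3],"e":{"f":66,"i":99,"ol":31},"imy":18,"jyv":{"kd":77}},"x":[[3,84,9,4],99,{"kts":33,"rn":27},88]}
After op 14 (add /x/0 53): {"pka":{"g":{"auy":68,"c":29,"ct":28,"t":55,"wwm":57},"z":70},"to":75,"v":{"dv":[17,79,60,3],"e":{"f":66,"i":99,"ol":31},"imy":18,"jyv":{"kd":77}},"x":[53,[3,84,9,4],99,{"kts":33,"rn":27},88]}
After op 15 (replace /x 10): {"pka":{"g":{"auy":68,"c":29,"ct":28,"t":55,"wwm":57},"z":70},"to":75,"v":{"dv":[17,79,60,3],"e":{"f":66,"i":99,"ol":31},"imy":18,"jyv":{"kd":77}},"x":10}
After op 16 (replace /pka/g/wwm 58): {"pka":{"g":{"auy":68,"c":29,"ct":28,"t":55,"wwm":58},"z":70},"to":75,"v":{"dv":[17,79,60,3],"e":{"f":66,"i":99,"ol":31},"imy":18,"jyv":{"kd":77}},"x":10}
After op 17 (add /pka/g/cab 43): {"pka":{"g":{"auy":68,"c":29,"cab":43,"ct":28,"t":55,"wwm":58},"z":70},"to":75,"v":{"dv":[17,79,60,3],"e":{"f":66,"i":99,"ol":31},"imy":18,"jyv":{"kd":77}},"x":10}
After op 18 (remove /v/dv): {"pka":{"g":{"auy":68,"c":29,"cab":43,"ct":28,"t":55,"wwm":58},"z":70},"to":75,"v":{"e":{"f":66,"i":99,"ol":31},"imy":18,"jyv":{"kd":77}},"x":10}
After op 19 (replace /pka 53): {"pka":53,"to":75,"v":{"e":{"f":66,"i":99,"ol":31},"imy":18,"jyv":{"kd":77}},"x":10}

Answer: {"pka":53,"to":75,"v":{"e":{"f":66,"i":99,"ol":31},"imy":18,"jyv":{"kd":77}},"x":10}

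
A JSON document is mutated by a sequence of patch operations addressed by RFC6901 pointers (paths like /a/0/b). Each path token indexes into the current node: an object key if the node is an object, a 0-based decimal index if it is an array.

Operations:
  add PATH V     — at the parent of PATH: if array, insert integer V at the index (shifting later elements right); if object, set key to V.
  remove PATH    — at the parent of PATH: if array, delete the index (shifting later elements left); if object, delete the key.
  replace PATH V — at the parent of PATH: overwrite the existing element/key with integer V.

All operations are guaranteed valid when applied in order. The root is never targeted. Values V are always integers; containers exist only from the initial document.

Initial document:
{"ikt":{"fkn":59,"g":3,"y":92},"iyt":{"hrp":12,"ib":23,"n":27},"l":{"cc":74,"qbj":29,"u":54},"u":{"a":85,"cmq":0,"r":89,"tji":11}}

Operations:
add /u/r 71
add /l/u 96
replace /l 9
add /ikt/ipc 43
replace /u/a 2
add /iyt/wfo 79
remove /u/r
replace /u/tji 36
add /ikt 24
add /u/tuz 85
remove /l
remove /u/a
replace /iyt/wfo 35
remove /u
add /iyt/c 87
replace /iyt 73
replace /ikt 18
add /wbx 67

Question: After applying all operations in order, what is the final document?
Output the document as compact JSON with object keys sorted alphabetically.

After op 1 (add /u/r 71): {"ikt":{"fkn":59,"g":3,"y":92},"iyt":{"hrp":12,"ib":23,"n":27},"l":{"cc":74,"qbj":29,"u":54},"u":{"a":85,"cmq":0,"r":71,"tji":11}}
After op 2 (add /l/u 96): {"ikt":{"fkn":59,"g":3,"y":92},"iyt":{"hrp":12,"ib":23,"n":27},"l":{"cc":74,"qbj":29,"u":96},"u":{"a":85,"cmq":0,"r":71,"tji":11}}
After op 3 (replace /l 9): {"ikt":{"fkn":59,"g":3,"y":92},"iyt":{"hrp":12,"ib":23,"n":27},"l":9,"u":{"a":85,"cmq":0,"r":71,"tji":11}}
After op 4 (add /ikt/ipc 43): {"ikt":{"fkn":59,"g":3,"ipc":43,"y":92},"iyt":{"hrp":12,"ib":23,"n":27},"l":9,"u":{"a":85,"cmq":0,"r":71,"tji":11}}
After op 5 (replace /u/a 2): {"ikt":{"fkn":59,"g":3,"ipc":43,"y":92},"iyt":{"hrp":12,"ib":23,"n":27},"l":9,"u":{"a":2,"cmq":0,"r":71,"tji":11}}
After op 6 (add /iyt/wfo 79): {"ikt":{"fkn":59,"g":3,"ipc":43,"y":92},"iyt":{"hrp":12,"ib":23,"n":27,"wfo":79},"l":9,"u":{"a":2,"cmq":0,"r":71,"tji":11}}
After op 7 (remove /u/r): {"ikt":{"fkn":59,"g":3,"ipc":43,"y":92},"iyt":{"hrp":12,"ib":23,"n":27,"wfo":79},"l":9,"u":{"a":2,"cmq":0,"tji":11}}
After op 8 (replace /u/tji 36): {"ikt":{"fkn":59,"g":3,"ipc":43,"y":92},"iyt":{"hrp":12,"ib":23,"n":27,"wfo":79},"l":9,"u":{"a":2,"cmq":0,"tji":36}}
After op 9 (add /ikt 24): {"ikt":24,"iyt":{"hrp":12,"ib":23,"n":27,"wfo":79},"l":9,"u":{"a":2,"cmq":0,"tji":36}}
After op 10 (add /u/tuz 85): {"ikt":24,"iyt":{"hrp":12,"ib":23,"n":27,"wfo":79},"l":9,"u":{"a":2,"cmq":0,"tji":36,"tuz":85}}
After op 11 (remove /l): {"ikt":24,"iyt":{"hrp":12,"ib":23,"n":27,"wfo":79},"u":{"a":2,"cmq":0,"tji":36,"tuz":85}}
After op 12 (remove /u/a): {"ikt":24,"iyt":{"hrp":12,"ib":23,"n":27,"wfo":79},"u":{"cmq":0,"tji":36,"tuz":85}}
After op 13 (replace /iyt/wfo 35): {"ikt":24,"iyt":{"hrp":12,"ib":23,"n":27,"wfo":35},"u":{"cmq":0,"tji":36,"tuz":85}}
After op 14 (remove /u): {"ikt":24,"iyt":{"hrp":12,"ib":23,"n":27,"wfo":35}}
After op 15 (add /iyt/c 87): {"ikt":24,"iyt":{"c":87,"hrp":12,"ib":23,"n":27,"wfo":35}}
After op 16 (replace /iyt 73): {"ikt":24,"iyt":73}
After op 17 (replace /ikt 18): {"ikt":18,"iyt":73}
After op 18 (add /wbx 67): {"ikt":18,"iyt":73,"wbx":67}

Answer: {"ikt":18,"iyt":73,"wbx":67}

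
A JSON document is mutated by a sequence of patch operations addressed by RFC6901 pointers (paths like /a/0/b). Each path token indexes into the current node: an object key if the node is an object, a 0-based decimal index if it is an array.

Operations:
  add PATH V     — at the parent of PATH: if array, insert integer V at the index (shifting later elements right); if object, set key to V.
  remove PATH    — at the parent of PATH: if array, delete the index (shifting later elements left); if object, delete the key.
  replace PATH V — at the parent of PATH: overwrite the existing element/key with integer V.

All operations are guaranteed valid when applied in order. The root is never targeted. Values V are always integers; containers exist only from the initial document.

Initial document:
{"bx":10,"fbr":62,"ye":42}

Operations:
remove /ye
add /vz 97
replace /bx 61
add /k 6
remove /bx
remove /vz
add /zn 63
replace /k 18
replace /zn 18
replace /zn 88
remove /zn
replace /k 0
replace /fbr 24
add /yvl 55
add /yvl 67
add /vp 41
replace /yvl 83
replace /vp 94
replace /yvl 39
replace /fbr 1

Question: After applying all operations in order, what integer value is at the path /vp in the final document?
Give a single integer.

Answer: 94

Derivation:
After op 1 (remove /ye): {"bx":10,"fbr":62}
After op 2 (add /vz 97): {"bx":10,"fbr":62,"vz":97}
After op 3 (replace /bx 61): {"bx":61,"fbr":62,"vz":97}
After op 4 (add /k 6): {"bx":61,"fbr":62,"k":6,"vz":97}
After op 5 (remove /bx): {"fbr":62,"k":6,"vz":97}
After op 6 (remove /vz): {"fbr":62,"k":6}
After op 7 (add /zn 63): {"fbr":62,"k":6,"zn":63}
After op 8 (replace /k 18): {"fbr":62,"k":18,"zn":63}
After op 9 (replace /zn 18): {"fbr":62,"k":18,"zn":18}
After op 10 (replace /zn 88): {"fbr":62,"k":18,"zn":88}
After op 11 (remove /zn): {"fbr":62,"k":18}
After op 12 (replace /k 0): {"fbr":62,"k":0}
After op 13 (replace /fbr 24): {"fbr":24,"k":0}
After op 14 (add /yvl 55): {"fbr":24,"k":0,"yvl":55}
After op 15 (add /yvl 67): {"fbr":24,"k":0,"yvl":67}
After op 16 (add /vp 41): {"fbr":24,"k":0,"vp":41,"yvl":67}
After op 17 (replace /yvl 83): {"fbr":24,"k":0,"vp":41,"yvl":83}
After op 18 (replace /vp 94): {"fbr":24,"k":0,"vp":94,"yvl":83}
After op 19 (replace /yvl 39): {"fbr":24,"k":0,"vp":94,"yvl":39}
After op 20 (replace /fbr 1): {"fbr":1,"k":0,"vp":94,"yvl":39}
Value at /vp: 94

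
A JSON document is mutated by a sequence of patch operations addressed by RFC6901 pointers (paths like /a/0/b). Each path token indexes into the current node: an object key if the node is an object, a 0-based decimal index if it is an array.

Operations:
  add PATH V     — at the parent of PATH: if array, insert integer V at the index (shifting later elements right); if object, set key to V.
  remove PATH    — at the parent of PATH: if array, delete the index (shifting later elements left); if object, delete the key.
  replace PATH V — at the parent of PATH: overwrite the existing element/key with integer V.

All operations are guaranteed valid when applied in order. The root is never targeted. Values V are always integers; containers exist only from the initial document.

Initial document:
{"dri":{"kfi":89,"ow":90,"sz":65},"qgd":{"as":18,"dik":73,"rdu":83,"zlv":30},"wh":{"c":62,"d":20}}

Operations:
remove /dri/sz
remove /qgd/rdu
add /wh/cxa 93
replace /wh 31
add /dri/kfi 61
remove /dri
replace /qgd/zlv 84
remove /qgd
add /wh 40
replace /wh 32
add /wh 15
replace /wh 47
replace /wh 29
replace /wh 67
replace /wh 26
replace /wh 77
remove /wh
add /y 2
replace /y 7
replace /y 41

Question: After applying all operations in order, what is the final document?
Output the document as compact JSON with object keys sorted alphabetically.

After op 1 (remove /dri/sz): {"dri":{"kfi":89,"ow":90},"qgd":{"as":18,"dik":73,"rdu":83,"zlv":30},"wh":{"c":62,"d":20}}
After op 2 (remove /qgd/rdu): {"dri":{"kfi":89,"ow":90},"qgd":{"as":18,"dik":73,"zlv":30},"wh":{"c":62,"d":20}}
After op 3 (add /wh/cxa 93): {"dri":{"kfi":89,"ow":90},"qgd":{"as":18,"dik":73,"zlv":30},"wh":{"c":62,"cxa":93,"d":20}}
After op 4 (replace /wh 31): {"dri":{"kfi":89,"ow":90},"qgd":{"as":18,"dik":73,"zlv":30},"wh":31}
After op 5 (add /dri/kfi 61): {"dri":{"kfi":61,"ow":90},"qgd":{"as":18,"dik":73,"zlv":30},"wh":31}
After op 6 (remove /dri): {"qgd":{"as":18,"dik":73,"zlv":30},"wh":31}
After op 7 (replace /qgd/zlv 84): {"qgd":{"as":18,"dik":73,"zlv":84},"wh":31}
After op 8 (remove /qgd): {"wh":31}
After op 9 (add /wh 40): {"wh":40}
After op 10 (replace /wh 32): {"wh":32}
After op 11 (add /wh 15): {"wh":15}
After op 12 (replace /wh 47): {"wh":47}
After op 13 (replace /wh 29): {"wh":29}
After op 14 (replace /wh 67): {"wh":67}
After op 15 (replace /wh 26): {"wh":26}
After op 16 (replace /wh 77): {"wh":77}
After op 17 (remove /wh): {}
After op 18 (add /y 2): {"y":2}
After op 19 (replace /y 7): {"y":7}
After op 20 (replace /y 41): {"y":41}

Answer: {"y":41}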